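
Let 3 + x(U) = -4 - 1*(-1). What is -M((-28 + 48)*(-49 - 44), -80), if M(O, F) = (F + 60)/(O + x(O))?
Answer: -10/933 ≈ -0.010718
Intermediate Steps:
x(U) = -6 (x(U) = -3 + (-4 - 1*(-1)) = -3 + (-4 + 1) = -3 - 3 = -6)
M(O, F) = (60 + F)/(-6 + O) (M(O, F) = (F + 60)/(O - 6) = (60 + F)/(-6 + O))
-M((-28 + 48)*(-49 - 44), -80) = -(60 - 80)/(-6 + (-28 + 48)*(-49 - 44)) = -(-20)/(-6 + 20*(-93)) = -(-20)/(-6 - 1860) = -(-20)/(-1866) = -(-1)*(-20)/1866 = -1*10/933 = -10/933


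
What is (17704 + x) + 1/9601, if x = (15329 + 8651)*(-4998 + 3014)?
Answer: -456610272215/9601 ≈ -4.7559e+7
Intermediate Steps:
x = -47576320 (x = 23980*(-1984) = -47576320)
(17704 + x) + 1/9601 = (17704 - 47576320) + 1/9601 = -47558616 + 1/9601 = -456610272215/9601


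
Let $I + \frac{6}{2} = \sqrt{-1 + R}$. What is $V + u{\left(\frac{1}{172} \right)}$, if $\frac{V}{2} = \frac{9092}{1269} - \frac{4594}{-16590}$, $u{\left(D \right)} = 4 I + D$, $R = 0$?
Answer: $\frac{1743564329}{603511020} + 4 i \approx 2.889 + 4.0 i$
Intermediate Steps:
$I = -3 + i$ ($I = -3 + \sqrt{-1 + 0} = -3 + \sqrt{-1} = -3 + i \approx -3.0 + 1.0 i$)
$u{\left(D \right)} = -12 + D + 4 i$ ($u{\left(D \right)} = 4 \left(-3 + i\right) + D = \left(-12 + 4 i\right) + D = -12 + D + 4 i$)
$V = \frac{52222022}{3508785}$ ($V = 2 \left(\frac{9092}{1269} - \frac{4594}{-16590}\right) = 2 \left(9092 \cdot \frac{1}{1269} - - \frac{2297}{8295}\right) = 2 \left(\frac{9092}{1269} + \frac{2297}{8295}\right) = 2 \cdot \frac{26111011}{3508785} = \frac{52222022}{3508785} \approx 14.883$)
$V + u{\left(\frac{1}{172} \right)} = \frac{52222022}{3508785} + \left(-12 + \frac{1}{172} + 4 i\right) = \frac{52222022}{3508785} - \left(\frac{2063}{172} - 4 i\right) = \frac{1743564329}{603511020} + 4 i$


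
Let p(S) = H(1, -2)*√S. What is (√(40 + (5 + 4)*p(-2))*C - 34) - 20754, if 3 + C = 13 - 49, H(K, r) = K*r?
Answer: -20788 - 39*√(40 - 18*I*√2) ≈ -21046.0 + 75.084*I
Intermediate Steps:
C = -39 (C = -3 + (13 - 49) = -3 - 36 = -39)
p(S) = -2*√S (p(S) = (1*(-2))*√S = -2*√S)
(√(40 + (5 + 4)*p(-2))*C - 34) - 20754 = (√(40 + (5 + 4)*(-2*I*√2))*(-39) - 34) - 20754 = (√(40 + 9*(-2*I*√2))*(-39) - 34) - 20754 = (√(40 - 18*I*√2)*(-39) - 34) - 20754 = (-39*√(40 - 18*I*√2) - 34) - 20754 = (-34 - 39*√(40 - 18*I*√2)) - 20754 = -20788 - 39*√(40 - 18*I*√2)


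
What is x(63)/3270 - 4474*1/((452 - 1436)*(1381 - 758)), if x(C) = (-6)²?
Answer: 3058261/167051220 ≈ 0.018307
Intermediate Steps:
x(C) = 36
x(63)/3270 - 4474*1/((452 - 1436)*(1381 - 758)) = 36/3270 - 4474*1/((452 - 1436)*(1381 - 758)) = 36*(1/3270) - 4474/((-984*623)) = 6/545 - 4474/(-613032) = 6/545 - 4474*(-1/613032) = 6/545 + 2237/306516 = 3058261/167051220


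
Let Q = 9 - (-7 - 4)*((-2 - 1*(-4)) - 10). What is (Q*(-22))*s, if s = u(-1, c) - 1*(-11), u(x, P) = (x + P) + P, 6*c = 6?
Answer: 20856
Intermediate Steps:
c = 1 (c = (1/6)*6 = 1)
u(x, P) = x + 2*P (u(x, P) = (P + x) + P = x + 2*P)
s = 12 (s = (-1 + 2*1) - 1*(-11) = (-1 + 2) + 11 = 1 + 11 = 12)
Q = -79 (Q = 9 - (-11)*((-2 + 4) - 10) = 9 - (-11)*(2 - 10) = 9 - (-11)*(-8) = 9 - 1*88 = 9 - 88 = -79)
(Q*(-22))*s = -79*(-22)*12 = 1738*12 = 20856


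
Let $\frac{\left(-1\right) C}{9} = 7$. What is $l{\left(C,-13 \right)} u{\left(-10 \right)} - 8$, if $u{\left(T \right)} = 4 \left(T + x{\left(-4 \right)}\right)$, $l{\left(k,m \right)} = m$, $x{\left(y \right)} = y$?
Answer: $720$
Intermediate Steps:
$C = -63$ ($C = \left(-9\right) 7 = -63$)
$u{\left(T \right)} = -16 + 4 T$ ($u{\left(T \right)} = 4 \left(T - 4\right) = 4 \left(-4 + T\right) = -16 + 4 T$)
$l{\left(C,-13 \right)} u{\left(-10 \right)} - 8 = - 13 \left(-16 + 4 \left(-10\right)\right) - 8 = - 13 \left(-16 - 40\right) - 8 = \left(-13\right) \left(-56\right) - 8 = 728 - 8 = 720$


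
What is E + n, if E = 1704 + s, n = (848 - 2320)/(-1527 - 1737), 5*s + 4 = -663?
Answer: 400618/255 ≈ 1571.1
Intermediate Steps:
s = -667/5 (s = -⅘ + (⅕)*(-663) = -⅘ - 663/5 = -667/5 ≈ -133.40)
n = 23/51 (n = -1472/(-3264) = -1472*(-1/3264) = 23/51 ≈ 0.45098)
E = 7853/5 (E = 1704 - 667/5 = 7853/5 ≈ 1570.6)
E + n = 7853/5 + 23/51 = 400618/255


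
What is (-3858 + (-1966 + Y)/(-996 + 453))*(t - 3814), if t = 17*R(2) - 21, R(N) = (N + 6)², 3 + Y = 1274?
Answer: 5752764653/543 ≈ 1.0594e+7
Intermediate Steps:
Y = 1271 (Y = -3 + 1274 = 1271)
R(N) = (6 + N)²
t = 1067 (t = 17*(6 + 2)² - 21 = 17*8² - 21 = 17*64 - 21 = 1088 - 21 = 1067)
(-3858 + (-1966 + Y)/(-996 + 453))*(t - 3814) = (-3858 + (-1966 + 1271)/(-996 + 453))*(1067 - 3814) = (-3858 - 695/(-543))*(-2747) = (-3858 - 695*(-1/543))*(-2747) = (-3858 + 695/543)*(-2747) = -2094199/543*(-2747) = 5752764653/543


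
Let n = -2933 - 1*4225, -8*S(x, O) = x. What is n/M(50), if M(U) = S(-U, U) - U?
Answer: 28632/175 ≈ 163.61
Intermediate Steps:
S(x, O) = -x/8
M(U) = -7*U/8 (M(U) = -(-1)*U/8 - U = U/8 - U = -7*U/8)
n = -7158 (n = -2933 - 4225 = -7158)
n/M(50) = -7158/((-7/8*50)) = -7158/(-175/4) = -7158*(-4/175) = 28632/175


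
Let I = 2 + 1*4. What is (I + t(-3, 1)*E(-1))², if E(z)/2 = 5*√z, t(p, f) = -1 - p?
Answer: -364 + 240*I ≈ -364.0 + 240.0*I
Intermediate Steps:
E(z) = 10*√z (E(z) = 2*(5*√z) = 10*√z)
I = 6 (I = 2 + 4 = 6)
(I + t(-3, 1)*E(-1))² = (6 + (-1 - 1*(-3))*(10*√(-1)))² = (6 + (-1 + 3)*(10*I))² = (6 + 2*(10*I))² = (6 + 20*I)²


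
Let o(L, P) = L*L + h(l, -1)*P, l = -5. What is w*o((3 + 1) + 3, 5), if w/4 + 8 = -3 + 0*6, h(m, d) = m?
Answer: -1056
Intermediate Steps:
o(L, P) = L² - 5*P (o(L, P) = L*L - 5*P = L² - 5*P)
w = -44 (w = -32 + 4*(-3 + 0*6) = -32 + 4*(-3 + 0) = -32 + 4*(-3) = -32 - 12 = -44)
w*o((3 + 1) + 3, 5) = -44*(((3 + 1) + 3)² - 5*5) = -44*((4 + 3)² - 25) = -44*(7² - 25) = -44*(49 - 25) = -44*24 = -1056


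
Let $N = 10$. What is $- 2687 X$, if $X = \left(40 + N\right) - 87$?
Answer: $99419$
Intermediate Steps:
$X = -37$ ($X = \left(40 + 10\right) - 87 = 50 - 87 = -37$)
$- 2687 X = \left(-2687\right) \left(-37\right) = 99419$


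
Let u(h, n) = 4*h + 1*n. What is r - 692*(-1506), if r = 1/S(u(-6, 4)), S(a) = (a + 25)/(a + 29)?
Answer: 5210769/5 ≈ 1.0422e+6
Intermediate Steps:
u(h, n) = n + 4*h (u(h, n) = 4*h + n = n + 4*h)
S(a) = (25 + a)/(29 + a)
r = 9/5 (r = 1/((25 + (4 + 4*(-6)))/(29 + (4 + 4*(-6)))) = 1/((25 + (4 - 24))/(29 + (4 - 24))) = 1/((25 - 20)/(29 - 20)) = 1/(5/9) = 9/5 ≈ 1.8000)
r - 692*(-1506) = 9/5 - 692*(-1506) = 9/5 + 1042152 = 5210769/5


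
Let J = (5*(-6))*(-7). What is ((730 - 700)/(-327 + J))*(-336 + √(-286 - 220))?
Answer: 1120/13 - 10*I*√506/39 ≈ 86.154 - 5.7678*I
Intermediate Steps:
J = 210 (J = -30*(-7) = 210)
((730 - 700)/(-327 + J))*(-336 + √(-286 - 220)) = ((730 - 700)/(-327 + 210))*(-336 + √(-286 - 220)) = (30/(-117))*(-336 + √(-506)) = (30*(-1/117))*(-336 + I*√506) = -10*(-336 + I*√506)/39 = 1120/13 - 10*I*√506/39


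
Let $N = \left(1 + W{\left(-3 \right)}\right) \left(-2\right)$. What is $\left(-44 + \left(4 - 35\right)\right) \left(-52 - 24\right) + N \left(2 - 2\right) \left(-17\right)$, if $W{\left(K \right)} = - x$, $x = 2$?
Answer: $5700$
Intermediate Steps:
$W{\left(K \right)} = -2$ ($W{\left(K \right)} = \left(-1\right) 2 = -2$)
$N = 2$ ($N = \left(1 - 2\right) \left(-2\right) = \left(-1\right) \left(-2\right) = 2$)
$\left(-44 + \left(4 - 35\right)\right) \left(-52 - 24\right) + N \left(2 - 2\right) \left(-17\right) = \left(-44 + \left(4 - 35\right)\right) \left(-52 - 24\right) + 2 \left(2 - 2\right) \left(-17\right) = \left(-44 - 31\right) \left(-76\right) + 2 \cdot 0 \left(-17\right) = \left(-75\right) \left(-76\right) + 0 \left(-17\right) = 5700 + 0 = 5700$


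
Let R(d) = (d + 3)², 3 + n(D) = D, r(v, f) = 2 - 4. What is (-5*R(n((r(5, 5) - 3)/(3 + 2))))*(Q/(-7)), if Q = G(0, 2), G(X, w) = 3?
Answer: 15/7 ≈ 2.1429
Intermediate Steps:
r(v, f) = -2
Q = 3
n(D) = -3 + D
R(d) = (3 + d)²
(-5*R(n((r(5, 5) - 3)/(3 + 2))))*(Q/(-7)) = (-5*(3 + (-3 + (-2 - 3)/(3 + 2)))²)*(3/(-7)) = (-5*(3 + (-3 - 5/5))²)*(3*(-⅐)) = -5*(3 + (-3 - 5*⅕))²*(-3/7) = -5*(3 + (-3 - 1))²*(-3/7) = -5*(3 - 4)²*(-3/7) = -5*(-1)²*(-3/7) = -5*1*(-3/7) = -5*(-3/7) = 15/7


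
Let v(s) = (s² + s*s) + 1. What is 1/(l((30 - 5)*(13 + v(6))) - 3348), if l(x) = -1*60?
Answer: -1/3408 ≈ -0.00029343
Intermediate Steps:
v(s) = 1 + 2*s² (v(s) = (s² + s²) + 1 = 2*s² + 1 = 1 + 2*s²)
l(x) = -60
1/(l((30 - 5)*(13 + v(6))) - 3348) = 1/(-60 - 3348) = 1/(-3408) = -1/3408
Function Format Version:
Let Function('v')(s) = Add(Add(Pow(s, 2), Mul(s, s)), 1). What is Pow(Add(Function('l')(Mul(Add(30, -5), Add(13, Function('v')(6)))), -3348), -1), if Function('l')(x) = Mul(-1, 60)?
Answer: Rational(-1, 3408) ≈ -0.00029343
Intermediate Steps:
Function('v')(s) = Add(1, Mul(2, Pow(s, 2))) (Function('v')(s) = Add(Add(Pow(s, 2), Pow(s, 2)), 1) = Add(Mul(2, Pow(s, 2)), 1) = Add(1, Mul(2, Pow(s, 2))))
Function('l')(x) = -60
Pow(Add(Function('l')(Mul(Add(30, -5), Add(13, Function('v')(6)))), -3348), -1) = Pow(Add(-60, -3348), -1) = Pow(-3408, -1) = Rational(-1, 3408)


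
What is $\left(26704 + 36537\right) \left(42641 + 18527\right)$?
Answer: $3868325488$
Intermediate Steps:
$\left(26704 + 36537\right) \left(42641 + 18527\right) = 63241 \cdot 61168 = 3868325488$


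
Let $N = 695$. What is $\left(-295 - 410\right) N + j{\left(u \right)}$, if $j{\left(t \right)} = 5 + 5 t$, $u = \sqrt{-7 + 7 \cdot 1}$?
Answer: $-489970$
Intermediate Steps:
$u = 0$ ($u = \sqrt{-7 + 7} = \sqrt{0} = 0$)
$\left(-295 - 410\right) N + j{\left(u \right)} = \left(-295 - 410\right) 695 + \left(5 + 5 \cdot 0\right) = \left(-295 - 410\right) 695 + \left(5 + 0\right) = \left(-705\right) 695 + 5 = -489975 + 5 = -489970$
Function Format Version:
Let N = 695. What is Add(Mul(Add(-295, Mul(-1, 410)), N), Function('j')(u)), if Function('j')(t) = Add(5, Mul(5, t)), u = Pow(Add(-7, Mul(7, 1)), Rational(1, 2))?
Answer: -489970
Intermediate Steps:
u = 0 (u = Pow(Add(-7, 7), Rational(1, 2)) = Pow(0, Rational(1, 2)) = 0)
Add(Mul(Add(-295, Mul(-1, 410)), N), Function('j')(u)) = Add(Mul(Add(-295, Mul(-1, 410)), 695), Add(5, Mul(5, 0))) = Add(Mul(Add(-295, -410), 695), Add(5, 0)) = Add(Mul(-705, 695), 5) = Add(-489975, 5) = -489970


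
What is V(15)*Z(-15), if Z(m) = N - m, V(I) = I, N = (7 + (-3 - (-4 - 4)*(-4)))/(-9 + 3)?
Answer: 295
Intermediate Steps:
N = 14/3 (N = (7 + (-3 - 1*(-8)*(-4)))/(-6) = (7 + (-3 + 8*(-4)))*(-⅙) = (7 + (-3 - 32))*(-⅙) = (7 - 35)*(-⅙) = -28*(-⅙) = 14/3 ≈ 4.6667)
Z(m) = 14/3 - m
V(15)*Z(-15) = 15*(14/3 - 1*(-15)) = 15*(14/3 + 15) = 15*(59/3) = 295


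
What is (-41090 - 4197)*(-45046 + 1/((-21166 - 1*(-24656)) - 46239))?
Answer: 87207883182585/42749 ≈ 2.0400e+9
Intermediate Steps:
(-41090 - 4197)*(-45046 + 1/((-21166 - 1*(-24656)) - 46239)) = -45287*(-45046 + 1/((-21166 + 24656) - 46239)) = -45287*(-45046 + 1/(3490 - 46239)) = -45287*(-45046 + 1/(-42749)) = -45287*(-45046 - 1/42749) = -45287*(-1925671455/42749) = 87207883182585/42749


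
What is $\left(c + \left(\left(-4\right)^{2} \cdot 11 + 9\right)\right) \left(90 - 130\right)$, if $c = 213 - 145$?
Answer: $-10120$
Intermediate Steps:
$c = 68$ ($c = 213 - 145 = 68$)
$\left(c + \left(\left(-4\right)^{2} \cdot 11 + 9\right)\right) \left(90 - 130\right) = \left(68 + \left(\left(-4\right)^{2} \cdot 11 + 9\right)\right) \left(90 - 130\right) = \left(68 + \left(16 \cdot 11 + 9\right)\right) \left(-40\right) = \left(68 + \left(176 + 9\right)\right) \left(-40\right) = \left(68 + 185\right) \left(-40\right) = 253 \left(-40\right) = -10120$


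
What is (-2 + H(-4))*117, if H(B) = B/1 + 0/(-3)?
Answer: -702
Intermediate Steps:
H(B) = B (H(B) = B*1 + 0*(-⅓) = B + 0 = B)
(-2 + H(-4))*117 = (-2 - 4)*117 = -6*117 = -702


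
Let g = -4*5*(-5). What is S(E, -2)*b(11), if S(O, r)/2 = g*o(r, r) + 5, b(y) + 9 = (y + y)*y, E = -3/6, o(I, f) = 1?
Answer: 48930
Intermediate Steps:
E = -1/2 (E = -3*1/6 = -1/2 ≈ -0.50000)
g = 100 (g = -20*(-5) = 100)
b(y) = -9 + 2*y**2 (b(y) = -9 + (y + y)*y = -9 + (2*y)*y = -9 + 2*y**2)
S(O, r) = 210 (S(O, r) = 2*(100*1 + 5) = 2*(100 + 5) = 2*105 = 210)
S(E, -2)*b(11) = 210*(-9 + 2*11**2) = 210*(-9 + 2*121) = 210*(-9 + 242) = 210*233 = 48930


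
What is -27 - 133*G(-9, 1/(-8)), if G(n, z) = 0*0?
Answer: -27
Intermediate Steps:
G(n, z) = 0
-27 - 133*G(-9, 1/(-8)) = -27 - 133*0 = -27 + 0 = -27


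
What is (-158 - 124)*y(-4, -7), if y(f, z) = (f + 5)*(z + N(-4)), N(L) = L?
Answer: 3102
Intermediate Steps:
y(f, z) = (-4 + z)*(5 + f) (y(f, z) = (f + 5)*(z - 4) = (5 + f)*(-4 + z) = (-4 + z)*(5 + f))
(-158 - 124)*y(-4, -7) = (-158 - 124)*(-20 - 4*(-4) + 5*(-7) - 4*(-7)) = -282*(-20 + 16 - 35 + 28) = -282*(-11) = 3102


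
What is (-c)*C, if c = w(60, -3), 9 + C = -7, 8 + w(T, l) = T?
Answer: 832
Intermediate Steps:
w(T, l) = -8 + T
C = -16 (C = -9 - 7 = -16)
c = 52 (c = -8 + 60 = 52)
(-c)*C = -1*52*(-16) = -52*(-16) = 832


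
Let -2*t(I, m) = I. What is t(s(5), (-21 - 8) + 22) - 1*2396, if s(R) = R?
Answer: -4797/2 ≈ -2398.5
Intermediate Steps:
t(I, m) = -I/2
t(s(5), (-21 - 8) + 22) - 1*2396 = -½*5 - 1*2396 = -5/2 - 2396 = -4797/2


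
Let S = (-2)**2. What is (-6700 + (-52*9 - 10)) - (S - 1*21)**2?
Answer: -7467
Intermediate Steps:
S = 4
(-6700 + (-52*9 - 10)) - (S - 1*21)**2 = (-6700 + (-52*9 - 10)) - (4 - 1*21)**2 = (-6700 + (-468 - 10)) - (4 - 21)**2 = (-6700 - 478) - 1*(-17)**2 = -7178 - 1*289 = -7178 - 289 = -7467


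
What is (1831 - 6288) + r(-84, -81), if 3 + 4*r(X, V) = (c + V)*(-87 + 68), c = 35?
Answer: -16957/4 ≈ -4239.3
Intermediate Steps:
r(X, V) = -167 - 19*V/4 (r(X, V) = -3/4 + ((35 + V)*(-87 + 68))/4 = -3/4 + ((35 + V)*(-19))/4 = -3/4 + (-665 - 19*V)/4 = -3/4 + (-665/4 - 19*V/4) = -167 - 19*V/4)
(1831 - 6288) + r(-84, -81) = (1831 - 6288) + (-167 - 19/4*(-81)) = -4457 + (-167 + 1539/4) = -4457 + 871/4 = -16957/4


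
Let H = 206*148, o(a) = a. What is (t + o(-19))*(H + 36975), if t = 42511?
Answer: 2866637796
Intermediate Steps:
H = 30488
(t + o(-19))*(H + 36975) = (42511 - 19)*(30488 + 36975) = 42492*67463 = 2866637796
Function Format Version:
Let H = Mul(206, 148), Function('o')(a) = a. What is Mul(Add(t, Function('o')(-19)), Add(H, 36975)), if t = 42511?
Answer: 2866637796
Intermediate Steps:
H = 30488
Mul(Add(t, Function('o')(-19)), Add(H, 36975)) = Mul(Add(42511, -19), Add(30488, 36975)) = Mul(42492, 67463) = 2866637796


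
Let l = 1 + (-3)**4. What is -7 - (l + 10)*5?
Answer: -467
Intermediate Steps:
l = 82 (l = 1 + 81 = 82)
-7 - (l + 10)*5 = -7 - (82 + 10)*5 = -7 - 92*5 = -7 - 1*460 = -7 - 460 = -467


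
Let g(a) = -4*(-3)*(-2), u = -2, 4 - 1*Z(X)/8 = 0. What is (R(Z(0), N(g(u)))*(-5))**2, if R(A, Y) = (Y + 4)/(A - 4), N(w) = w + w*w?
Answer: 483025/49 ≈ 9857.7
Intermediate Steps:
Z(X) = 32 (Z(X) = 32 - 8*0 = 32 + 0 = 32)
g(a) = -24 (g(a) = 12*(-2) = -24)
N(w) = w + w**2
R(A, Y) = (4 + Y)/(-4 + A)
(R(Z(0), N(g(u)))*(-5))**2 = (((4 - 24*(1 - 24))/(-4 + 32))*(-5))**2 = (((4 - 24*(-23))/28)*(-5))**2 = (((4 + 552)/28)*(-5))**2 = (((1/28)*556)*(-5))**2 = ((139/7)*(-5))**2 = (-695/7)**2 = 483025/49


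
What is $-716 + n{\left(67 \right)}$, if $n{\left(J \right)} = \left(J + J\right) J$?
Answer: $8262$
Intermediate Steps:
$n{\left(J \right)} = 2 J^{2}$ ($n{\left(J \right)} = 2 J J = 2 J^{2}$)
$-716 + n{\left(67 \right)} = -716 + 2 \cdot 67^{2} = -716 + 2 \cdot 4489 = -716 + 8978 = 8262$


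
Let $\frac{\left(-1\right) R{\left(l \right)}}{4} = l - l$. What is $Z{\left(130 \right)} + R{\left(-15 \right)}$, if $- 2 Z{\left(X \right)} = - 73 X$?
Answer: $4745$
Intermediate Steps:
$R{\left(l \right)} = 0$ ($R{\left(l \right)} = - 4 \left(l - l\right) = \left(-4\right) 0 = 0$)
$Z{\left(X \right)} = \frac{73 X}{2}$ ($Z{\left(X \right)} = - \frac{\left(-73\right) X}{2} = \frac{73 X}{2}$)
$Z{\left(130 \right)} + R{\left(-15 \right)} = \frac{73}{2} \cdot 130 + 0 = 4745 + 0 = 4745$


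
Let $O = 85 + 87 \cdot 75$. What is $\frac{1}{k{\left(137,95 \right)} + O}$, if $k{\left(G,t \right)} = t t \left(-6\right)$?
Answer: $- \frac{1}{47540} \approx -2.1035 \cdot 10^{-5}$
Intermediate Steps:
$k{\left(G,t \right)} = - 6 t^{2}$ ($k{\left(G,t \right)} = t^{2} \left(-6\right) = - 6 t^{2}$)
$O = 6610$ ($O = 85 + 6525 = 6610$)
$\frac{1}{k{\left(137,95 \right)} + O} = \frac{1}{- 6 \cdot 95^{2} + 6610} = \frac{1}{\left(-6\right) 9025 + 6610} = \frac{1}{-54150 + 6610} = \frac{1}{-47540} = - \frac{1}{47540}$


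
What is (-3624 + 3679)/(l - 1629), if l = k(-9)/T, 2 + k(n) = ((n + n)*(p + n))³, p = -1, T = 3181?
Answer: 174955/650149 ≈ 0.26910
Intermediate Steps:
k(n) = -2 + 8*n³*(-1 + n)³ (k(n) = -2 + ((n + n)*(-1 + n))³ = -2 + ((2*n)*(-1 + n))³ = -2 + (2*n*(-1 + n))³ = -2 + 8*n³*(-1 + n)³)
l = 5831998/3181 (l = (-2 + 8*(-9)³*(-1 - 9)³)/3181 = (-2 + 8*(-729)*(-10)³)*(1/3181) = (-2 + 8*(-729)*(-1000))*(1/3181) = (-2 + 5832000)*(1/3181) = 5831998*(1/3181) = 5831998/3181 ≈ 1833.4)
(-3624 + 3679)/(l - 1629) = (-3624 + 3679)/(5831998/3181 - 1629) = 55/(650149/3181) = 55*(3181/650149) = 174955/650149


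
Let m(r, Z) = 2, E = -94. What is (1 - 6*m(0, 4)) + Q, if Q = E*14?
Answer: -1327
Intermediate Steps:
Q = -1316 (Q = -94*14 = -1316)
(1 - 6*m(0, 4)) + Q = (1 - 6*2) - 1316 = (1 - 12) - 1316 = -11 - 1316 = -1327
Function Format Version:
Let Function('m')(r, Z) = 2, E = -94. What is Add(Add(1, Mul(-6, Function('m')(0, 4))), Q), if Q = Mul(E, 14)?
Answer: -1327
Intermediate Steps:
Q = -1316 (Q = Mul(-94, 14) = -1316)
Add(Add(1, Mul(-6, Function('m')(0, 4))), Q) = Add(Add(1, Mul(-6, 2)), -1316) = Add(Add(1, -12), -1316) = Add(-11, -1316) = -1327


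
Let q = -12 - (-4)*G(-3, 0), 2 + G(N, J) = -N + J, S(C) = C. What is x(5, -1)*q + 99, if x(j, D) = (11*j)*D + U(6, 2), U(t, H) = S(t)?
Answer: 491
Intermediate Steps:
U(t, H) = t
G(N, J) = -2 + J - N (G(N, J) = -2 + (-N + J) = -2 + (J - N) = -2 + J - N)
x(j, D) = 6 + 11*D*j (x(j, D) = (11*j)*D + 6 = 11*D*j + 6 = 6 + 11*D*j)
q = -8 (q = -12 - (-4)*(-2 + 0 - 1*(-3)) = -12 - (-4)*(-2 + 0 + 3) = -12 - (-4) = -12 - 1*(-4) = -12 + 4 = -8)
x(5, -1)*q + 99 = (6 + 11*(-1)*5)*(-8) + 99 = (6 - 55)*(-8) + 99 = -49*(-8) + 99 = 392 + 99 = 491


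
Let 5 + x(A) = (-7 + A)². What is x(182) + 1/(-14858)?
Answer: 454951959/14858 ≈ 30620.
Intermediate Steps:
x(A) = -5 + (-7 + A)²
x(182) + 1/(-14858) = (-5 + (-7 + 182)²) + 1/(-14858) = (-5 + 175²) - 1/14858 = (-5 + 30625) - 1/14858 = 30620 - 1/14858 = 454951959/14858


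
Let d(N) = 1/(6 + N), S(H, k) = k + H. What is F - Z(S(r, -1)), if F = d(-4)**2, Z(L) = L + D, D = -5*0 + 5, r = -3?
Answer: -3/4 ≈ -0.75000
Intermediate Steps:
D = 5 (D = 0 + 5 = 5)
S(H, k) = H + k
Z(L) = 5 + L (Z(L) = L + 5 = 5 + L)
F = 1/4 (F = (1/(6 - 4))**2 = (1/2)**2 = 1/4 ≈ 0.25000)
F - Z(S(r, -1)) = 1/4 - (5 + (-3 - 1)) = 1/4 - (5 - 4) = 1/4 - 1*1 = 1/4 - 1 = -3/4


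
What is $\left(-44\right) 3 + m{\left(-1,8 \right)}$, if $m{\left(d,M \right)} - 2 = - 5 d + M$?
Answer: $-117$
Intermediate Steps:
$m{\left(d,M \right)} = 2 + M - 5 d$ ($m{\left(d,M \right)} = 2 + \left(- 5 d + M\right) = 2 + \left(M - 5 d\right) = 2 + M - 5 d$)
$\left(-44\right) 3 + m{\left(-1,8 \right)} = \left(-44\right) 3 + \left(2 + 8 - -5\right) = -132 + \left(2 + 8 + 5\right) = -132 + 15 = -117$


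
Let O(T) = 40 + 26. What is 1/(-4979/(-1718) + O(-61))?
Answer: 1718/118367 ≈ 0.014514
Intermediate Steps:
O(T) = 66
1/(-4979/(-1718) + O(-61)) = 1/(-4979/(-1718) + 66) = 1/(-4979*(-1/1718) + 66) = 1/(4979/1718 + 66) = 1/(118367/1718) = 1718/118367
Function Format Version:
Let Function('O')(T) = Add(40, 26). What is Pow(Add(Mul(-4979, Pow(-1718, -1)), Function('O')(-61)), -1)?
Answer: Rational(1718, 118367) ≈ 0.014514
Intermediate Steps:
Function('O')(T) = 66
Pow(Add(Mul(-4979, Pow(-1718, -1)), Function('O')(-61)), -1) = Pow(Add(Mul(-4979, Pow(-1718, -1)), 66), -1) = Pow(Add(Mul(-4979, Rational(-1, 1718)), 66), -1) = Pow(Add(Rational(4979, 1718), 66), -1) = Pow(Rational(118367, 1718), -1) = Rational(1718, 118367)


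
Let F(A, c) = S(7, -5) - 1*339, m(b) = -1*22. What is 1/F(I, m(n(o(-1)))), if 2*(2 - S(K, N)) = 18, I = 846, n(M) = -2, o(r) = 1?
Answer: -1/346 ≈ -0.0028902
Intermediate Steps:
m(b) = -22
S(K, N) = -7 (S(K, N) = 2 - ½*18 = 2 - 9 = -7)
F(A, c) = -346 (F(A, c) = -7 - 1*339 = -7 - 339 = -346)
1/F(I, m(n(o(-1)))) = 1/(-346) = -1/346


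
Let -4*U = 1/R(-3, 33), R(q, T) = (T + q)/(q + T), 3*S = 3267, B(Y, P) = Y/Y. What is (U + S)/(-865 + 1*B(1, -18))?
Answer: -4355/3456 ≈ -1.2601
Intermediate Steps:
B(Y, P) = 1
S = 1089 (S = (⅓)*3267 = 1089)
R(q, T) = 1 (R(q, T) = (T + q)/(T + q) = 1)
U = -¼ (U = -¼/1 = -¼*1 = -¼ ≈ -0.25000)
(U + S)/(-865 + 1*B(1, -18)) = (-¼ + 1089)/(-865 + 1*1) = 4355/(4*(-865 + 1)) = (4355/4)/(-864) = (4355/4)*(-1/864) = -4355/3456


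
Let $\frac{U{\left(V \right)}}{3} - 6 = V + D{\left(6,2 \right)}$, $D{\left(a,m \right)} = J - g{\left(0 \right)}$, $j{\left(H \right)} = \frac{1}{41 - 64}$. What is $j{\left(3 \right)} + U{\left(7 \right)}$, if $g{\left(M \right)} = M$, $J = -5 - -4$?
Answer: $\frac{827}{23} \approx 35.957$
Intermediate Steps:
$J = -1$ ($J = -5 + 4 = -1$)
$j{\left(H \right)} = - \frac{1}{23}$ ($j{\left(H \right)} = \frac{1}{-23} = - \frac{1}{23}$)
$D{\left(a,m \right)} = -1$ ($D{\left(a,m \right)} = -1 - 0 = -1 + 0 = -1$)
$U{\left(V \right)} = 15 + 3 V$ ($U{\left(V \right)} = 18 + 3 \left(V - 1\right) = 18 + 3 \left(-1 + V\right) = 18 + \left(-3 + 3 V\right) = 15 + 3 V$)
$j{\left(3 \right)} + U{\left(7 \right)} = - \frac{1}{23} + \left(15 + 3 \cdot 7\right) = - \frac{1}{23} + \left(15 + 21\right) = - \frac{1}{23} + 36 = \frac{827}{23}$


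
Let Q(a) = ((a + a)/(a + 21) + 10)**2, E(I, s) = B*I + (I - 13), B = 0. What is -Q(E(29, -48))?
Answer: -161604/1369 ≈ -118.05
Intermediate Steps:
E(I, s) = -13 + I (E(I, s) = 0*I + (I - 13) = 0 + (-13 + I) = -13 + I)
Q(a) = (10 + 2*a/(21 + a))**2 (Q(a) = ((2*a)/(21 + a) + 10)**2 = (2*a/(21 + a) + 10)**2 = (10 + 2*a/(21 + a))**2)
-Q(E(29, -48)) = -36*(35 + 2*(-13 + 29))**2/(21 + (-13 + 29))**2 = -36*(35 + 2*16)**2/(21 + 16)**2 = -36*(35 + 32)**2/37**2 = -36*67**2/1369 = -36*4489/1369 = -1*161604/1369 = -161604/1369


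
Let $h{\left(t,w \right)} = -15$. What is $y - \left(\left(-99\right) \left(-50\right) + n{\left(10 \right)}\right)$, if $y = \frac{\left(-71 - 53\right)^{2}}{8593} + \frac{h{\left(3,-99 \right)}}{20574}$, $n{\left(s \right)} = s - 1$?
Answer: $- \frac{292132401803}{58930794} \approx -4957.2$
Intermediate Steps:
$n{\left(s \right)} = -1 + s$ ($n{\left(s \right)} = s - 1 = -1 + s$)
$y = \frac{105405643}{58930794}$ ($y = \frac{\left(-71 - 53\right)^{2}}{8593} - \frac{15}{20574} = \left(-124\right)^{2} \cdot \frac{1}{8593} - \frac{5}{6858} = 15376 \cdot \frac{1}{8593} - \frac{5}{6858} = \frac{15376}{8593} - \frac{5}{6858} = \frac{105405643}{58930794} \approx 1.7886$)
$y - \left(\left(-99\right) \left(-50\right) + n{\left(10 \right)}\right) = \frac{105405643}{58930794} - \left(\left(-99\right) \left(-50\right) + \left(-1 + 10\right)\right) = \frac{105405643}{58930794} - \left(4950 + 9\right) = \frac{105405643}{58930794} - 4959 = - \frac{292132401803}{58930794}$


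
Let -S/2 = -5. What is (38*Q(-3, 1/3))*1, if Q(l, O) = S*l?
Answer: -1140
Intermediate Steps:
S = 10 (S = -2*(-5) = 10)
Q(l, O) = 10*l
(38*Q(-3, 1/3))*1 = (38*(10*(-3)))*1 = (38*(-30))*1 = -1140*1 = -1140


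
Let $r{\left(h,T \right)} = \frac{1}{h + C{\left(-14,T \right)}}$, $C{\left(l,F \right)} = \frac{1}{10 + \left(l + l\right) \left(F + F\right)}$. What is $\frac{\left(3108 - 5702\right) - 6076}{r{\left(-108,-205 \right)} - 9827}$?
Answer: $\frac{10758767730}{12194522503} \approx 0.88226$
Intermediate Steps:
$C{\left(l,F \right)} = \frac{1}{10 + 4 F l}$ ($C{\left(l,F \right)} = \frac{1}{10 + 2 l 2 F} = \frac{1}{10 + 4 F l}$)
$r{\left(h,T \right)} = \frac{1}{h + \frac{1}{2 \left(5 - 28 T\right)}}$ ($r{\left(h,T \right)} = \frac{1}{h + \frac{1}{2 \left(5 + 2 T \left(-14\right)\right)}} = \frac{1}{h + \frac{1}{2 \left(5 - 28 T\right)}}$)
$\frac{\left(3108 - 5702\right) - 6076}{r{\left(-108,-205 \right)} - 9827} = \frac{\left(3108 - 5702\right) - 6076}{\frac{2 \left(5 - -5740\right)}{1 + 2 \left(-108\right) \left(5 - -5740\right)} - 9827} = \frac{\left(3108 - 5702\right) - 6076}{\frac{2 \left(5 + 5740\right)}{1 + 2 \left(-108\right) \left(5 + 5740\right)} - 9827} = \frac{-2594 - 6076}{2 \frac{1}{1 + 2 \left(-108\right) 5745} \cdot 5745 - 9827} = - \frac{8670}{2 \frac{1}{1 - 1240920} \cdot 5745 - 9827} = - \frac{8670}{2 \frac{1}{-1240919} \cdot 5745 - 9827} = - \frac{8670}{2 \left(- \frac{1}{1240919}\right) 5745 - 9827} = - \frac{8670}{- \frac{11490}{1240919} - 9827} = - \frac{8670}{- \frac{12194522503}{1240919}} = \left(-8670\right) \left(- \frac{1240919}{12194522503}\right) = \frac{10758767730}{12194522503}$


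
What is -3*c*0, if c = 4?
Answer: 0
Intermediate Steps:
-3*c*0 = -3*4*0 = -12*0 = 0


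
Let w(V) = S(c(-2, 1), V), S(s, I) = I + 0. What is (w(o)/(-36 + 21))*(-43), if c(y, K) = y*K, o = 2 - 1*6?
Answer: -172/15 ≈ -11.467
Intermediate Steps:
o = -4 (o = 2 - 6 = -4)
c(y, K) = K*y
S(s, I) = I
w(V) = V
(w(o)/(-36 + 21))*(-43) = -4/(-36 + 21)*(-43) = -4/(-15)*(-43) = -4*(-1/15)*(-43) = (4/15)*(-43) = -172/15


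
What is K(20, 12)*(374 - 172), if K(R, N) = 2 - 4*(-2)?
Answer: 2020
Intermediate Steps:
K(R, N) = 10 (K(R, N) = 2 + 8 = 10)
K(20, 12)*(374 - 172) = 10*(374 - 172) = 10*202 = 2020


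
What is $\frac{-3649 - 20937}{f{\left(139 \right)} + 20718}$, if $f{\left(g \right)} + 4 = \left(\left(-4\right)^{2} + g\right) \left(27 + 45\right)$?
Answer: $- \frac{12293}{15937} \approx -0.77135$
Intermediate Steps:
$f{\left(g \right)} = 1148 + 72 g$ ($f{\left(g \right)} = -4 + \left(\left(-4\right)^{2} + g\right) \left(27 + 45\right) = -4 + \left(16 + g\right) 72 = -4 + \left(1152 + 72 g\right) = 1148 + 72 g$)
$\frac{-3649 - 20937}{f{\left(139 \right)} + 20718} = \frac{-3649 - 20937}{\left(1148 + 72 \cdot 139\right) + 20718} = - \frac{24586}{\left(1148 + 10008\right) + 20718} = - \frac{24586}{11156 + 20718} = - \frac{24586}{31874} = \left(-24586\right) \frac{1}{31874} = - \frac{12293}{15937}$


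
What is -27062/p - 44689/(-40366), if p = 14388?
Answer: -56174920/72598251 ≈ -0.77378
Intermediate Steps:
-27062/p - 44689/(-40366) = -27062/14388 - 44689/(-40366) = -27062*1/14388 - 44689*(-1/40366) = -13531/7194 + 44689/40366 = -56174920/72598251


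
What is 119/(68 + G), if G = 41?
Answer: 119/109 ≈ 1.0917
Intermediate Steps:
119/(68 + G) = 119/(68 + 41) = 119/109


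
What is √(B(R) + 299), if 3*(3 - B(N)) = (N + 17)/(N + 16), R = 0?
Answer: √43437/12 ≈ 17.368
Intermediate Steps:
B(N) = 3 - (17 + N)/(3*(16 + N)) (B(N) = 3 - (N + 17)/(3*(N + 16)) = 3 - (17 + N)/(3*(16 + N)))
√(B(R) + 299) = √((127 + 8*0)/(3*(16 + 0)) + 299) = √((⅓)*(127 + 0)/16 + 299) = √((⅓)*(1/16)*127 + 299) = √(127/48 + 299) = √(14479/48) = √43437/12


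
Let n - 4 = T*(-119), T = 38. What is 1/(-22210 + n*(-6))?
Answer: 1/4898 ≈ 0.00020417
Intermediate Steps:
n = -4518 (n = 4 + 38*(-119) = 4 - 4522 = -4518)
1/(-22210 + n*(-6)) = 1/(-22210 - 4518*(-6)) = 1/(-22210 + 27108) = 1/4898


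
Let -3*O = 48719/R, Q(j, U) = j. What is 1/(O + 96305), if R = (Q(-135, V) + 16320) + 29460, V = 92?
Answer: 136935/13187476456 ≈ 1.0384e-5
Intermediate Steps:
R = 45645 (R = (-135 + 16320) + 29460 = 16185 + 29460 = 45645)
O = -48719/136935 (O = -48719/(3*45645) = -⅓*48719/45645 = -48719/136935 ≈ -0.35578)
1/(O + 96305) = 1/(-48719/136935 + 96305) = 1/(13187476456/136935) = 136935/13187476456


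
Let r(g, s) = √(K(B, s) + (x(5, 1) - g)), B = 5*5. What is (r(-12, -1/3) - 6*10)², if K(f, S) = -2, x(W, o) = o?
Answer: (60 - √11)² ≈ 3213.0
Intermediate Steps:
B = 25
r(g, s) = √(-1 - g) (r(g, s) = √(-2 + (1 - g)) = √(-1 - g))
(r(-12, -1/3) - 6*10)² = (√(-1 - 1*(-12)) - 6*10)² = (√(-1 + 12) - 60)² = (√11 - 60)² = (-60 + √11)²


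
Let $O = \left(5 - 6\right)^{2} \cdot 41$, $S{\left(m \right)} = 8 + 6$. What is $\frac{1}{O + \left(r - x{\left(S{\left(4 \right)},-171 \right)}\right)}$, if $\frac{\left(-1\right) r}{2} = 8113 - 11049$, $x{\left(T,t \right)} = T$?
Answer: $\frac{1}{5899} \approx 0.00016952$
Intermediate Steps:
$S{\left(m \right)} = 14$
$r = 5872$ ($r = - 2 \left(8113 - 11049\right) = \left(-2\right) \left(-2936\right) = 5872$)
$O = 41$ ($O = \left(-1\right)^{2} \cdot 41 = 1 \cdot 41 = 41$)
$\frac{1}{O + \left(r - x{\left(S{\left(4 \right)},-171 \right)}\right)} = \frac{1}{41 + \left(5872 - 14\right)} = \frac{1}{41 + 5858} = \frac{1}{5899}$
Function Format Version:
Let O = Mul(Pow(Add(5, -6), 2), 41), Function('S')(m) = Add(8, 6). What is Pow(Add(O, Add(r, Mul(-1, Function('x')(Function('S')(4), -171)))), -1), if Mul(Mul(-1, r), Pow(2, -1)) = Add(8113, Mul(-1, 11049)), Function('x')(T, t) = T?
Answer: Rational(1, 5899) ≈ 0.00016952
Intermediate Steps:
Function('S')(m) = 14
r = 5872 (r = Mul(-2, Add(8113, Mul(-1, 11049))) = Mul(-2, Add(8113, -11049)) = Mul(-2, -2936) = 5872)
O = 41 (O = Mul(Pow(-1, 2), 41) = Mul(1, 41) = 41)
Pow(Add(O, Add(r, Mul(-1, Function('x')(Function('S')(4), -171)))), -1) = Pow(Add(41, Add(5872, Mul(-1, 14))), -1) = Pow(Add(41, Add(5872, -14)), -1) = Pow(Add(41, 5858), -1) = Pow(5899, -1) = Rational(1, 5899)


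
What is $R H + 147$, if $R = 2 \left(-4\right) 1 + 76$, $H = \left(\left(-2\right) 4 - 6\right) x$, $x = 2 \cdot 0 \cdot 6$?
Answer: $147$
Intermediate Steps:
$x = 0$ ($x = 0 \cdot 6 = 0$)
$H = 0$ ($H = \left(\left(-2\right) 4 - 6\right) 0 = \left(-8 - 6\right) 0 = \left(-14\right) 0 = 0$)
$R = 68$ ($R = \left(-8\right) 1 + 76 = -8 + 76 = 68$)
$R H + 147 = 68 \cdot 0 + 147 = 0 + 147 = 147$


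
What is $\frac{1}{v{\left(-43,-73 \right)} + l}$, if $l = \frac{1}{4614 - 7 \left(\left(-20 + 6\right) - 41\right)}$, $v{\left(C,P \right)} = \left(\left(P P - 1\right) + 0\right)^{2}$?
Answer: $\frac{4999}{141909532417} \approx 3.5227 \cdot 10^{-8}$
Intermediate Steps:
$v{\left(C,P \right)} = \left(-1 + P^{2}\right)^{2}$ ($v{\left(C,P \right)} = \left(\left(P^{2} - 1\right) + 0\right)^{2} = \left(\left(-1 + P^{2}\right) + 0\right)^{2} = \left(-1 + P^{2}\right)^{2}$)
$l = \frac{1}{4999}$ ($l = \frac{1}{4614 - 7 \left(-14 - 41\right)} = \frac{1}{4614 - -385} = \frac{1}{4614 + 385} = \frac{1}{4999} \approx 0.00020004$)
$\frac{1}{v{\left(-43,-73 \right)} + l} = \frac{1}{\left(-1 + \left(-73\right)^{2}\right)^{2} + \frac{1}{4999}} = \frac{1}{\left(-1 + 5329\right)^{2} + \frac{1}{4999}} = \frac{1}{5328^{2} + \frac{1}{4999}} = \frac{1}{28387584 + \frac{1}{4999}} = \frac{1}{\frac{141909532417}{4999}} = \frac{4999}{141909532417}$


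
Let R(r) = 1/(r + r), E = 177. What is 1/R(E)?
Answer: 354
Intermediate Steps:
R(r) = 1/(2*r)
1/R(E) = 1/((1/2)/177) = 1/((1/2)*(1/177)) = 1/(1/354) = 354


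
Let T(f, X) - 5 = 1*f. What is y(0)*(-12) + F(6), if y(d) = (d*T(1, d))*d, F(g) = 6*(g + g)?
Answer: 72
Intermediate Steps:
T(f, X) = 5 + f (T(f, X) = 5 + 1*f = 5 + f)
F(g) = 12*g (F(g) = 6*(2*g) = 12*g)
y(d) = 6*d**2 (y(d) = (d*(5 + 1))*d = (d*6)*d = (6*d)*d = 6*d**2)
y(0)*(-12) + F(6) = (6*0**2)*(-12) + 12*6 = (6*0)*(-12) + 72 = 0*(-12) + 72 = 0 + 72 = 72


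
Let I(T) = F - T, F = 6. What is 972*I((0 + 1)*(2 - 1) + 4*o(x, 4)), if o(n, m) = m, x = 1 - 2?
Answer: -10692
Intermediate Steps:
x = -1
I(T) = 6 - T
972*I((0 + 1)*(2 - 1) + 4*o(x, 4)) = 972*(6 - ((0 + 1)*(2 - 1) + 4*4)) = 972*(6 - (1*1 + 16)) = 972*(6 - (1 + 16)) = 972*(6 - 1*17) = 972*(6 - 17) = 972*(-11) = -10692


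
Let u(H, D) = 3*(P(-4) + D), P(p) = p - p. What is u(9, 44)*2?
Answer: 264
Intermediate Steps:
P(p) = 0
u(H, D) = 3*D (u(H, D) = 3*(0 + D) = 3*D)
u(9, 44)*2 = (3*44)*2 = 132*2 = 264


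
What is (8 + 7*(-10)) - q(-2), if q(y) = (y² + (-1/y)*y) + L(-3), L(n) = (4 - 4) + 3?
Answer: -68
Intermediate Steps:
L(n) = 3 (L(n) = 0 + 3 = 3)
q(y) = 2 + y² (q(y) = (y² + (-1/y)*y) + 3 = (y² - 1) + 3 = (-1 + y²) + 3 = 2 + y²)
(8 + 7*(-10)) - q(-2) = (8 + 7*(-10)) - (2 + (-2)²) = (8 - 70) - (2 + 4) = -62 - 1*6 = -62 - 6 = -68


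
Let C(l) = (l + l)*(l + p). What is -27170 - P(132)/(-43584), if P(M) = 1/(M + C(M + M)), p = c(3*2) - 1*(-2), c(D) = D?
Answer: -170223115645439/6265112832 ≈ -27170.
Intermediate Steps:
p = 8 (p = 3*2 - 1*(-2) = 6 + 2 = 8)
C(l) = 2*l*(8 + l) (C(l) = (l + l)*(l + 8) = (2*l)*(8 + l) = 2*l*(8 + l))
P(M) = 1/(M + 4*M*(8 + 2*M)) (P(M) = 1/(M + 2*(M + M)*(8 + (M + M))) = 1/(M + 2*(2*M)*(8 + 2*M)) = 1/(M + 4*M*(8 + 2*M)))
-27170 - P(132)/(-43584) = -27170 - 1/(132*(33 + 8*132))/(-43584) = -27170 - 1/(132*(33 + 1056))*(-1)/43584 = -27170 - (1/132)/1089*(-1)/43584 = -27170 - (1/132)*(1/1089)*(-1)/43584 = -27170 - (-1)/(143748*43584) = -27170 - 1*(-1/6265112832) = -27170 + 1/6265112832 = -170223115645439/6265112832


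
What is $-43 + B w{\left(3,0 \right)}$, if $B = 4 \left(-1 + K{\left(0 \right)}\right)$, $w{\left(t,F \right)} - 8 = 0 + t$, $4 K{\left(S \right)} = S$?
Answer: $-87$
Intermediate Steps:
$K{\left(S \right)} = \frac{S}{4}$
$w{\left(t,F \right)} = 8 + t$ ($w{\left(t,F \right)} = 8 + \left(0 + t\right) = 8 + t$)
$B = -4$ ($B = 4 \left(-1 + \frac{1}{4} \cdot 0\right) = 4 \left(-1 + 0\right) = 4 \left(-1\right) = -4$)
$-43 + B w{\left(3,0 \right)} = -43 - 4 \left(8 + 3\right) = -43 - 44 = -87$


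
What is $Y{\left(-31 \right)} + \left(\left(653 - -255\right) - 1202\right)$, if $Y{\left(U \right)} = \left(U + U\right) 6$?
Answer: $-666$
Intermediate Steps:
$Y{\left(U \right)} = 12 U$ ($Y{\left(U \right)} = 2 U 6 = 12 U$)
$Y{\left(-31 \right)} + \left(\left(653 - -255\right) - 1202\right) = 12 \left(-31\right) + \left(\left(653 - -255\right) - 1202\right) = -372 + \left(\left(653 + 255\right) - 1202\right) = -372 + \left(908 - 1202\right) = -372 - 294 = -666$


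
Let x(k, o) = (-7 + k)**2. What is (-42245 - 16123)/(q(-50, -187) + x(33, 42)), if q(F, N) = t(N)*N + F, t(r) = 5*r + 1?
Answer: -4864/14607 ≈ -0.33299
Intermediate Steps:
t(r) = 1 + 5*r
q(F, N) = F + N*(1 + 5*N) (q(F, N) = (1 + 5*N)*N + F = N*(1 + 5*N) + F = F + N*(1 + 5*N))
(-42245 - 16123)/(q(-50, -187) + x(33, 42)) = (-42245 - 16123)/((-50 - 187*(1 + 5*(-187))) + (-7 + 33)**2) = -58368/((-50 - 187*(1 - 935)) + 26**2) = -58368/((-50 - 187*(-934)) + 676) = -58368/((-50 + 174658) + 676) = -58368/(174608 + 676) = -58368/175284 = -58368*1/175284 = -4864/14607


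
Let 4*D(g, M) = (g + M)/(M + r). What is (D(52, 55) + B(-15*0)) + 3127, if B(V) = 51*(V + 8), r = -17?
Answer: 537427/152 ≈ 3535.7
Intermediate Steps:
B(V) = 408 + 51*V (B(V) = 51*(8 + V) = 408 + 51*V)
D(g, M) = (M + g)/(4*(-17 + M)) (D(g, M) = ((g + M)/(M - 17))/4 = ((M + g)/(-17 + M))/4 = (M + g)/(4*(-17 + M)))
(D(52, 55) + B(-15*0)) + 3127 = ((55 + 52)/(4*(-17 + 55)) + (408 + 51*(-15*0))) + 3127 = ((1/4)*107/38 + (408 + 51*0)) + 3127 = ((1/4)*(1/38)*107 + (408 + 0)) + 3127 = (107/152 + 408) + 3127 = 62123/152 + 3127 = 537427/152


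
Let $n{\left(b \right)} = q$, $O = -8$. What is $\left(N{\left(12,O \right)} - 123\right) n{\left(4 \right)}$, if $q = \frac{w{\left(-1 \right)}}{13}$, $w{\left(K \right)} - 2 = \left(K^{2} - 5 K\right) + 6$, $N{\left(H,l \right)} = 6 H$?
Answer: $- \frac{714}{13} \approx -54.923$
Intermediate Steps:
$w{\left(K \right)} = 8 + K^{2} - 5 K$ ($w{\left(K \right)} = 2 + \left(\left(K^{2} - 5 K\right) + 6\right) = 2 + \left(6 + K^{2} - 5 K\right) = 8 + K^{2} - 5 K$)
$q = \frac{14}{13}$ ($q = \frac{8 + \left(-1\right)^{2} - -5}{13} = \left(8 + 1 + 5\right) \frac{1}{13} = 14 \cdot \frac{1}{13} = \frac{14}{13} \approx 1.0769$)
$n{\left(b \right)} = \frac{14}{13}$
$\left(N{\left(12,O \right)} - 123\right) n{\left(4 \right)} = \left(6 \cdot 12 - 123\right) \frac{14}{13} = \left(72 - 123\right) \frac{14}{13} = \left(-51\right) \frac{14}{13} = - \frac{714}{13}$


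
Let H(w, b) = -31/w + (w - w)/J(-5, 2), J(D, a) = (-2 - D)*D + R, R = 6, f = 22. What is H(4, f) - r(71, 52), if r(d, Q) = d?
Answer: -315/4 ≈ -78.750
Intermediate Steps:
J(D, a) = 6 + D*(-2 - D) (J(D, a) = (-2 - D)*D + 6 = D*(-2 - D) + 6 = 6 + D*(-2 - D))
H(w, b) = -31/w (H(w, b) = -31/w + (w - w)/(6 - 1*(-5)² - 2*(-5)) = -31/w + 0/(6 - 1*25 + 10) = -31/w + 0/(6 - 25 + 10) = -31/w + 0/(-9) = -31/w + 0*(-⅑) = -31/w + 0 = -31/w)
H(4, f) - r(71, 52) = -31/4 - 1*71 = -31*¼ - 71 = -31/4 - 71 = -315/4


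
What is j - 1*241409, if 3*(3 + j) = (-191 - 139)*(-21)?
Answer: -239102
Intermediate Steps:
j = 2307 (j = -3 + ((-191 - 139)*(-21))/3 = -3 + (-330*(-21))/3 = -3 + (1/3)*6930 = -3 + 2310 = 2307)
j - 1*241409 = 2307 - 1*241409 = 2307 - 241409 = -239102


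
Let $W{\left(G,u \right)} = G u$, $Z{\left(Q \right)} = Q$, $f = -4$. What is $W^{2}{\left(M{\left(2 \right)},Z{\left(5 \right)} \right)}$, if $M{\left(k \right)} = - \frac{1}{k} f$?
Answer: $100$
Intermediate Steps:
$M{\left(k \right)} = \frac{4}{k}$ ($M{\left(k \right)} = - \frac{1}{k} \left(-4\right) = \frac{4}{k}$)
$W^{2}{\left(M{\left(2 \right)},Z{\left(5 \right)} \right)} = \left(\frac{4}{2} \cdot 5\right)^{2} = \left(4 \cdot \frac{1}{2} \cdot 5\right)^{2} = \left(2 \cdot 5\right)^{2} = 10^{2} = 100$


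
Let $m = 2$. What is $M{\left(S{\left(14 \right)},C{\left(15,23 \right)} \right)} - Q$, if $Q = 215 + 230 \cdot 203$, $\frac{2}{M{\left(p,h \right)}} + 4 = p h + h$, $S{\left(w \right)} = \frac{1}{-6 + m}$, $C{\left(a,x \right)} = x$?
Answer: $- \frac{2485957}{53} \approx -46905.0$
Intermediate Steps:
$S{\left(w \right)} = - \frac{1}{4}$ ($S{\left(w \right)} = \frac{1}{-6 + 2} = \frac{1}{-4} = - \frac{1}{4}$)
$M{\left(p,h \right)} = \frac{2}{-4 + h + h p}$ ($M{\left(p,h \right)} = \frac{2}{-4 + \left(p h + h\right)} = \frac{2}{-4 + \left(h p + h\right)} = \frac{2}{-4 + \left(h + h p\right)} = \frac{2}{-4 + h + h p}$)
$Q = 46905$ ($Q = 215 + 46690 = 46905$)
$M{\left(S{\left(14 \right)},C{\left(15,23 \right)} \right)} - Q = \frac{2}{-4 + 23 + 23 \left(- \frac{1}{4}\right)} - 46905 = \frac{2}{-4 + 23 - \frac{23}{4}} - 46905 = \frac{2}{\frac{53}{4}} - 46905 = 2 \cdot \frac{4}{53} - 46905 = \frac{8}{53} - 46905 = - \frac{2485957}{53}$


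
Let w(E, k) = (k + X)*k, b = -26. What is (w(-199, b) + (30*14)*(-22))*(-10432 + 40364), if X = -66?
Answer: -204974336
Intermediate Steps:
w(E, k) = k*(-66 + k) (w(E, k) = (k - 66)*k = (-66 + k)*k = k*(-66 + k))
(w(-199, b) + (30*14)*(-22))*(-10432 + 40364) = (-26*(-66 - 26) + (30*14)*(-22))*(-10432 + 40364) = (-26*(-92) + 420*(-22))*29932 = (2392 - 9240)*29932 = -6848*29932 = -204974336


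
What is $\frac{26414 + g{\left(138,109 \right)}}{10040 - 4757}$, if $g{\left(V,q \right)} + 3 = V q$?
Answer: $\frac{41453}{5283} \approx 7.8465$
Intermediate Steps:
$g{\left(V,q \right)} = -3 + V q$
$\frac{26414 + g{\left(138,109 \right)}}{10040 - 4757} = \frac{26414 + \left(-3 + 138 \cdot 109\right)}{10040 - 4757} = \frac{26414 + \left(-3 + 15042\right)}{5283} = \left(26414 + 15039\right) \frac{1}{5283} = 41453 \cdot \frac{1}{5283} = \frac{41453}{5283}$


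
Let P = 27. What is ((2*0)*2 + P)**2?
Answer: 729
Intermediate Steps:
((2*0)*2 + P)**2 = ((2*0)*2 + 27)**2 = (0*2 + 27)**2 = (0 + 27)**2 = 27**2 = 729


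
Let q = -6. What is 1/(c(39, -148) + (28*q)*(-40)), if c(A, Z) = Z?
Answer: 1/6572 ≈ 0.00015216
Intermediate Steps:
1/(c(39, -148) + (28*q)*(-40)) = 1/(-148 + (28*(-6))*(-40)) = 1/(-148 - 168*(-40)) = 1/(-148 + 6720) = 1/6572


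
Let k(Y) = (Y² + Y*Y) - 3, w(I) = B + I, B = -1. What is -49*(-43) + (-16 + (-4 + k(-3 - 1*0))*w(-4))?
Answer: 2036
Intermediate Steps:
w(I) = -1 + I
k(Y) = -3 + 2*Y² (k(Y) = (Y² + Y²) - 3 = 2*Y² - 3 = -3 + 2*Y²)
-49*(-43) + (-16 + (-4 + k(-3 - 1*0))*w(-4)) = -49*(-43) + (-16 + (-4 + (-3 + 2*(-3 - 1*0)²))*(-1 - 4)) = 2107 + (-16 + (-4 + (-3 + 2*(-3 + 0)²))*(-5)) = 2107 + (-16 + (-4 + (-3 + 2*(-3)²))*(-5)) = 2107 + (-16 + (-4 + (-3 + 2*9))*(-5)) = 2107 + (-16 + (-4 + (-3 + 18))*(-5)) = 2107 + (-16 + (-4 + 15)*(-5)) = 2107 + (-16 + 11*(-5)) = 2107 + (-16 - 55) = 2107 - 71 = 2036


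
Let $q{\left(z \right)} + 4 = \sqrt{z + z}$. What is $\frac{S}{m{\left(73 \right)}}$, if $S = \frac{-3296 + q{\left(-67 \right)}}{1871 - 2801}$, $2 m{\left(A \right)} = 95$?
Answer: $\frac{44}{589} - \frac{i \sqrt{134}}{44175} \approx 0.074703 - 0.00026204 i$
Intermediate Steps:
$q{\left(z \right)} = -4 + \sqrt{2} \sqrt{z}$ ($q{\left(z \right)} = -4 + \sqrt{z + z} = -4 + \sqrt{2 z} = -4 + \sqrt{2} \sqrt{z}$)
$m{\left(A \right)} = \frac{95}{2}$ ($m{\left(A \right)} = \frac{1}{2} \cdot 95 = \frac{95}{2}$)
$S = \frac{110}{31} - \frac{i \sqrt{134}}{930}$ ($S = \frac{-3296 - \left(4 - \sqrt{2} \sqrt{-67}\right)}{1871 - 2801} = \frac{-3296 - \left(4 - \sqrt{2} i \sqrt{67}\right)}{-930} = \left(-3296 - \left(4 - i \sqrt{134}\right)\right) \left(- \frac{1}{930}\right) = \left(-3300 + i \sqrt{134}\right) \left(- \frac{1}{930}\right) = \frac{110}{31} - \frac{i \sqrt{134}}{930} \approx 3.5484 - 0.012447 i$)
$\frac{S}{m{\left(73 \right)}} = \frac{\frac{110}{31} - \frac{i \sqrt{134}}{930}}{\frac{95}{2}} = \left(\frac{110}{31} - \frac{i \sqrt{134}}{930}\right) \frac{2}{95} = \frac{44}{589} - \frac{i \sqrt{134}}{44175}$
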